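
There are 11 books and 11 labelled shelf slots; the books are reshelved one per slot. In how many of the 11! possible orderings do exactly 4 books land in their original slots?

Pick the 4 fixed positions: C(11,4) = 330 ways.
The other 7 form a derangement: !7 = 1854.
Total: 330 × 1854 = 611820.

611820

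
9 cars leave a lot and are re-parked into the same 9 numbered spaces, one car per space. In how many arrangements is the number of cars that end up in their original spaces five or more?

Sum C(9,i)·!(9-i) for i = 5..9:
  i=5: C(9,5)·!4 = 126·9 = 1134
  i=6: C(9,6)·!3 = 84·2 = 168
  i=7: C(9,7)·!2 = 36·1 = 36
  i=8: C(9,8)·!1 = 9·0 = 0
  i=9: C(9,9)·!0 = 1·1 = 1
Total = 1339.

1339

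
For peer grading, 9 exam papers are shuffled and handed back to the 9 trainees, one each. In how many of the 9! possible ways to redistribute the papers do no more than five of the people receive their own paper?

Sum C(9,i)·!(9-i) for i = 0..5:
  i=0: C(9,0)·!9 = 1·133496 = 133496
  i=1: C(9,1)·!8 = 9·14833 = 133497
  i=2: C(9,2)·!7 = 36·1854 = 66744
  i=3: C(9,3)·!6 = 84·265 = 22260
  i=4: C(9,4)·!5 = 126·44 = 5544
  i=5: C(9,5)·!4 = 126·9 = 1134
Total = 362675.

362675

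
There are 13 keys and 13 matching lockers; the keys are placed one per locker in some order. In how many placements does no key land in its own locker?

2290792932

Use !n = n·!(n-1) + (-1)^n.
!13 = 13·176214841 - 1 = 2290792932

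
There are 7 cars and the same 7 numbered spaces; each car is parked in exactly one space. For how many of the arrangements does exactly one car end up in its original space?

1855

Choose which one of the 7 is fixed: C(7,1) = 7.
The remaining 6 must be deranged: !6 = 265.
Total: 7 × 265 = 1855.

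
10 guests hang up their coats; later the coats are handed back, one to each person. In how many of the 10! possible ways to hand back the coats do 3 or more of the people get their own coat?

291394

# with exactly i fixed is C(10,i)·!(10-i); sum over i=3..10:
  i=3: C(10,3)·!7 = 120·1854 = 222480
  i=4: C(10,4)·!6 = 210·265 = 55650
  i=5: C(10,5)·!5 = 252·44 = 11088
  i=6: C(10,6)·!4 = 210·9 = 1890
  i=7: C(10,7)·!3 = 120·2 = 240
  i=8: C(10,8)·!2 = 45·1 = 45
  i=9: C(10,9)·!1 = 10·0 = 0
  i=10: C(10,10)·!0 = 1·1 = 1
Total = 291394.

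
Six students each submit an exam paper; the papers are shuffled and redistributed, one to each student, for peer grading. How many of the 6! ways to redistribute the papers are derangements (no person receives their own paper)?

265

The subfactorial !6 = [6!/e] (nearest integer).
6! = 720, and 720/e ≈ 264.87, so !6 = 265.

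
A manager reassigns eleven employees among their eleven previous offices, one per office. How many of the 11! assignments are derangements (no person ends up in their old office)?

!11 = 11! · Σ_{k=0}^{11} (-1)^k/k!
= 11! - 11!/1! + 11!/2! - 11!/3! + 11!/4! - 11!/5! + 11!/6! - 11!/7! + 11!/8! - 11!/9! + 11!/10! - 11!/11!
= 39916800 - 39916800 + 19958400 - 6652800 + 1663200 - 332640 + 55440 - 7920 + 990 - 110 + 11 - 1
= 14684570

14684570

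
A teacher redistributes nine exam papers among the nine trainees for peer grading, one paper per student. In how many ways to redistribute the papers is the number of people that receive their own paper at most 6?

362843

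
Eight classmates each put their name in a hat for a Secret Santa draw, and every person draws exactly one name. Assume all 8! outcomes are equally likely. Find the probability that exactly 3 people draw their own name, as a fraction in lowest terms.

11/180

Favorable outcomes: C(8,3)·!5 = 56·44 = 2464.
Total outcomes: 8! = 40320.
Probability = 2464/40320 = 11/180.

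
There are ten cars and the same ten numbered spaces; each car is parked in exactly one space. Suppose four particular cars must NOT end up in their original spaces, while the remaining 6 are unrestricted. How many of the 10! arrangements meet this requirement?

2399760

Let A_j be the event that the j-th constrained one is fixed. By inclusion-exclusion over the 4 events:
Σ_{j=0}^{4} (-1)^j C(4,j)(10-j)!
= C(4,0)·10! - C(4,1)·9! + C(4,2)·8! - C(4,3)·7! + C(4,4)·6!
= 3628800 - 1451520 + 241920 - 20160 + 720
= 2399760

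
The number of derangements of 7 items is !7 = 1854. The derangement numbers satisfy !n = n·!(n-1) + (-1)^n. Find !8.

14833

!8 = 8·1854 + 1 = 14833.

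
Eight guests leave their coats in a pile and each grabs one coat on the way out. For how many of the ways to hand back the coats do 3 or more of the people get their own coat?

# with exactly i fixed is C(8,i)·!(8-i); sum over i=3..8:
  i=3: C(8,3)·!5 = 56·44 = 2464
  i=4: C(8,4)·!4 = 70·9 = 630
  i=5: C(8,5)·!3 = 56·2 = 112
  i=6: C(8,6)·!2 = 28·1 = 28
  i=7: C(8,7)·!1 = 8·0 = 0
  i=8: C(8,8)·!0 = 1·1 = 1
Total = 3235.

3235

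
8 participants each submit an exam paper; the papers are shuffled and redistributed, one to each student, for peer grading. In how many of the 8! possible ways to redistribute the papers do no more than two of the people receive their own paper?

37085

# with exactly i fixed is C(8,i)·!(8-i); sum over i=0..2:
  i=0: C(8,0)·!8 = 1·14833 = 14833
  i=1: C(8,1)·!7 = 8·1854 = 14832
  i=2: C(8,2)·!6 = 28·265 = 7420
Total = 37085.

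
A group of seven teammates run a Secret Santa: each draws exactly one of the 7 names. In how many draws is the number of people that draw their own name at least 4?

92

Sum C(7,i)·!(7-i) for i = 4..7:
  i=4: C(7,4)·!3 = 35·2 = 70
  i=5: C(7,5)·!2 = 21·1 = 21
  i=6: C(7,6)·!1 = 7·0 = 0
  i=7: C(7,7)·!0 = 1·1 = 1
Total = 92.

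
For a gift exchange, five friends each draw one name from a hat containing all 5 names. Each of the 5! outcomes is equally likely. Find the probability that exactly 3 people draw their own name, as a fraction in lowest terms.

Favorable outcomes: C(5,3)·!2 = 10·1 = 10.
Total outcomes: 5! = 120.
Probability = 10/120 = 1/12.

1/12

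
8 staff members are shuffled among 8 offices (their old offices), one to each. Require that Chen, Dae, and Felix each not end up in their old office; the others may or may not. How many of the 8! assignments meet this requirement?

Let A_j be the event that the j-th constrained one is fixed. By inclusion-exclusion over the 3 events:
Σ_{j=0}^{3} (-1)^j C(3,j)(8-j)!
= C(3,0)·8! - C(3,1)·7! + C(3,2)·6! - C(3,3)·5!
= 40320 - 15120 + 2160 - 120
= 27240

27240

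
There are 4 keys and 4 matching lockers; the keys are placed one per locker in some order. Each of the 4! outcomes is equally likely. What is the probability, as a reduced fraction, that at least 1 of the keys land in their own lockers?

Favorable outcomes: Σ_{i≥1} C(4,i)·!(4-i) = 4·2 + 6·1 + 4·0 + 1·1 = 15.
Total outcomes: 4! = 24.
Probability = 15/24 = 5/8.

5/8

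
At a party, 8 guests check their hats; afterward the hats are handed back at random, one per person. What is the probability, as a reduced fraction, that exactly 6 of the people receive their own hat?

Favorable outcomes: C(8,6)·!2 = 28·1 = 28.
Total outcomes: 8! = 40320.
Probability = 28/40320 = 1/1440.

1/1440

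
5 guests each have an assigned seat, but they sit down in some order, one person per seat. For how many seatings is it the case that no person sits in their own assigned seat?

The number of derangements of 5 is !5 = Σ_{k=0}^{5} (-1)^k·5!/k!
= 5! - 5!/1! + 5!/2! - 5!/3! + 5!/4! - 5!/5!
= 120 - 120 + 60 - 20 + 5 - 1
= 44

44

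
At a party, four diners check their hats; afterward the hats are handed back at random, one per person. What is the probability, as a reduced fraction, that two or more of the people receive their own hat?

7/24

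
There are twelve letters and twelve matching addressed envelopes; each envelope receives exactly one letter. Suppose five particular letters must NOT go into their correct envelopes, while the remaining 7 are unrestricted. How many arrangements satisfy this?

Inclusion-exclusion on the 5 forbidden self-matches:
Σ_{j=0}^{5} (-1)^j C(5,j)(12-j)!
= C(5,0)·12! - C(5,1)·11! + C(5,2)·10! - C(5,3)·9! + C(5,4)·8! - C(5,5)·7!
= 479001600 - 199584000 + 36288000 - 3628800 + 201600 - 5040
= 312273360

312273360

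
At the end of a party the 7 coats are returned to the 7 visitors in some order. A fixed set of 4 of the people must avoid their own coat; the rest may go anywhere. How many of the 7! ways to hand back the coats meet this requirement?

Let A_j be the event that the j-th constrained one is fixed. By inclusion-exclusion over the 4 events:
Σ_{j=0}^{4} (-1)^j C(4,j)(7-j)!
= C(4,0)·7! - C(4,1)·6! + C(4,2)·5! - C(4,3)·4! + C(4,4)·3!
= 5040 - 2880 + 720 - 96 + 6
= 2790

2790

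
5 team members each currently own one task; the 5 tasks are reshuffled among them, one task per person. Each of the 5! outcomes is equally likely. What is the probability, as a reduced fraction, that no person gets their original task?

11/30

Favorable outcomes: !5 = 44.
Total outcomes: 5! = 120.
Probability = 44/120 = 11/30.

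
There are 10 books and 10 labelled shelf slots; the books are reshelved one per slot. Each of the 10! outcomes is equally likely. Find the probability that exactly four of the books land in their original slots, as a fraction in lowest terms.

53/3456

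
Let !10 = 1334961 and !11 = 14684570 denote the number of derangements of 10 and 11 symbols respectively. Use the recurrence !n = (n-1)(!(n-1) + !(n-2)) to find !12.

!12 = (12-1)·(!11 + !10) = 11·(14684570 + 1334961) = 11·16019531 = 176214841.

176214841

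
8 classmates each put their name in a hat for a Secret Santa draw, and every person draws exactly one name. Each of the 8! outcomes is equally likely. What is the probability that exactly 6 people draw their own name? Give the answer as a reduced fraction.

1/1440

Favorable outcomes: C(8,6)·!2 = 28·1 = 28.
Total outcomes: 8! = 40320.
Probability = 28/40320 = 1/1440.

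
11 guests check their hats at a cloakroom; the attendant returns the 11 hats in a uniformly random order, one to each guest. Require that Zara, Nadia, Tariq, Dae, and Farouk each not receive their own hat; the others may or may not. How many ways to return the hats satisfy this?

25022880

Inclusion-exclusion on the 5 forbidden self-matches:
Σ_{j=0}^{5} (-1)^j C(5,j)(11-j)!
= C(5,0)·11! - C(5,1)·10! + C(5,2)·9! - C(5,3)·8! + C(5,4)·7! - C(5,5)·6!
= 39916800 - 18144000 + 3628800 - 403200 + 25200 - 720
= 25022880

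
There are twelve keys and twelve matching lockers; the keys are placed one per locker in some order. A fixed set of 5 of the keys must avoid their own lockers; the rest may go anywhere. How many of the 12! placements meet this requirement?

Let A_j be the event that the j-th constrained one is fixed. By inclusion-exclusion over the 5 events:
Σ_{j=0}^{5} (-1)^j C(5,j)(12-j)!
= C(5,0)·12! - C(5,1)·11! + C(5,2)·10! - C(5,3)·9! + C(5,4)·8! - C(5,5)·7!
= 479001600 - 199584000 + 36288000 - 3628800 + 201600 - 5040
= 312273360

312273360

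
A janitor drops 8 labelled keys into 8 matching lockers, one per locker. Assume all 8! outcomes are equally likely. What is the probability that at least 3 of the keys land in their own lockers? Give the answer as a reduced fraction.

647/8064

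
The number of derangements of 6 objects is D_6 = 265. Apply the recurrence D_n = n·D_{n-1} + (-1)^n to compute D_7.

D_7 = 7·265 - 1 = 1854.

1854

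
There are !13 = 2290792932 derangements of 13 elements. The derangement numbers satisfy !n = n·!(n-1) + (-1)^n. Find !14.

32071101049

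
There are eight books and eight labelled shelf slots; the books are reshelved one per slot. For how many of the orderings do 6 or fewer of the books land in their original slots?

40319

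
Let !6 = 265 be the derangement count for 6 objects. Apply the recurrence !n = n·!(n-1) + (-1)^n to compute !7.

!7 = 7·265 - 1 = 1854.

1854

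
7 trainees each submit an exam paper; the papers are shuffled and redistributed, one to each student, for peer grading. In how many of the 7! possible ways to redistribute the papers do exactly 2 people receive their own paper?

924

Choose which 2 of the 7 are fixed: C(7,2) = 21.
The other 5 form a derangement: !5 = 44.
Total: 21 × 44 = 924.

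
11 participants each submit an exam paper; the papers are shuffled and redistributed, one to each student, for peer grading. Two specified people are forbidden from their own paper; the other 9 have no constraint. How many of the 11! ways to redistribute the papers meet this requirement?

33022080

Let A_j be the event that the j-th constrained one is fixed. By inclusion-exclusion over the 2 events:
Σ_{j=0}^{2} (-1)^j C(2,j)(11-j)!
= C(2,0)·11! - C(2,1)·10! + C(2,2)·9!
= 39916800 - 7257600 + 362880
= 33022080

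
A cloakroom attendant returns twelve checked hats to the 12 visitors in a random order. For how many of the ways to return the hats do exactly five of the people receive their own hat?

1468368

Pick the 5 fixed positions: C(12,5) = 792 ways.
The remaining 7 must be deranged: !7 = 1854.
Total: 792 × 1854 = 1468368.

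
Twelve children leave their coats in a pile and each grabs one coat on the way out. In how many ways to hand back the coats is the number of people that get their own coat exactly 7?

Pick the 7 fixed positions: C(12,7) = 792 ways.
The remaining 5 must be deranged: !5 = 44.
Total: 792 × 44 = 34848.

34848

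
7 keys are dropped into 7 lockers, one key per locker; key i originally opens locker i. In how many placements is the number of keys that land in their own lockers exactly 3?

Choose which 3 of the 7 are fixed: C(7,3) = 35.
The other 4 form a derangement: !4 = 9.
Total: 35 × 9 = 315.

315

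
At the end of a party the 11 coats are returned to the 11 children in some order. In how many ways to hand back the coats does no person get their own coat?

14684570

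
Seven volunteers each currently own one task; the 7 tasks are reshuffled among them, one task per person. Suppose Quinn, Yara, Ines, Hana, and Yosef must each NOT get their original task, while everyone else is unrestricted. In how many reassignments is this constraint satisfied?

Let A_j be the event that the j-th constrained one is fixed. By inclusion-exclusion over the 5 events:
Σ_{j=0}^{5} (-1)^j C(5,j)(7-j)!
= C(5,0)·7! - C(5,1)·6! + C(5,2)·5! - C(5,3)·4! + C(5,4)·3! - C(5,5)·2!
= 5040 - 3600 + 1200 - 240 + 30 - 2
= 2428

2428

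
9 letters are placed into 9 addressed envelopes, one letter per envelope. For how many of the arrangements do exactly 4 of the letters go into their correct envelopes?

Pick the 4 fixed positions: C(9,4) = 126 ways.
The remaining 5 must be deranged: !5 = 44.
Total: 126 × 44 = 5544.

5544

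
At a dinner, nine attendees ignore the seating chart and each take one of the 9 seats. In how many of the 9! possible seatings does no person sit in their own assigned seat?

The subfactorial !9 = [9!/e] (nearest integer).
9! = 362880, and 362880/e ≈ 133496.09, so !9 = 133496.

133496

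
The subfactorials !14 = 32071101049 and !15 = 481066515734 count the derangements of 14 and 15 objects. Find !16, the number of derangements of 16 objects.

7697064251745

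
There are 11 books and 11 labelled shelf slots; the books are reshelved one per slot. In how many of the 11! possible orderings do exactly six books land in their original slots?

Choose which 6 of the 11 are fixed: C(11,6) = 462.
The other 5 form a derangement: !5 = 44.
Total: 462 × 44 = 20328.

20328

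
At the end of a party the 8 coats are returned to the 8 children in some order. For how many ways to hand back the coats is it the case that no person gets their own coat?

The number of derangements of 8 is !8 = Σ_{k=0}^{8} (-1)^k·8!/k!
= 8! - 8!/1! + 8!/2! - 8!/3! + 8!/4! - 8!/5! + 8!/6! - 8!/7! + 8!/8!
= 40320 - 40320 + 20160 - 6720 + 1680 - 336 + 56 - 8 + 1
= 14833

14833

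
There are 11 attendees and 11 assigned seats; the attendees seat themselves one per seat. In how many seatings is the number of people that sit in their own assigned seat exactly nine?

55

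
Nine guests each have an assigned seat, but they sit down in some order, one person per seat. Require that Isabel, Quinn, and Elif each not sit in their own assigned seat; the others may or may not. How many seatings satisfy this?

Inclusion-exclusion on the 3 forbidden self-matches:
Σ_{j=0}^{3} (-1)^j C(3,j)(9-j)!
= C(3,0)·9! - C(3,1)·8! + C(3,2)·7! - C(3,3)·6!
= 362880 - 120960 + 15120 - 720
= 256320

256320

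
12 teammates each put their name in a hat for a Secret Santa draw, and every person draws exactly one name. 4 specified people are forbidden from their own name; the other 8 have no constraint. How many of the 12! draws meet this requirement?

339696000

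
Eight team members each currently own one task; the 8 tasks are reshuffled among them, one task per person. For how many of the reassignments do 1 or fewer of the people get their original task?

# with exactly i fixed is C(8,i)·!(8-i); sum over i=0..1:
  i=0: C(8,0)·!8 = 1·14833 = 14833
  i=1: C(8,1)·!7 = 8·1854 = 14832
Total = 29665.

29665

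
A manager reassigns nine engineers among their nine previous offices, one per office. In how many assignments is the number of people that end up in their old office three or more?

29143

# with exactly i fixed is C(9,i)·!(9-i); sum over i=3..9:
  i=3: C(9,3)·!6 = 84·265 = 22260
  i=4: C(9,4)·!5 = 126·44 = 5544
  i=5: C(9,5)·!4 = 126·9 = 1134
  i=6: C(9,6)·!3 = 84·2 = 168
  i=7: C(9,7)·!2 = 36·1 = 36
  i=8: C(9,8)·!1 = 9·0 = 0
  i=9: C(9,9)·!0 = 1·1 = 1
Total = 29143.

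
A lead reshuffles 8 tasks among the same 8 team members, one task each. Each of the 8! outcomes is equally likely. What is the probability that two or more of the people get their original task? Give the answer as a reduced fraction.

Favorable outcomes: Σ_{i≥2} C(8,i)·!(8-i) = 28·265 + 56·44 + 70·9 + 56·2 + 28·1 + 8·0 + 1·1 = 10655.
Total outcomes: 8! = 40320.
Probability = 10655/40320 = 2131/8064.

2131/8064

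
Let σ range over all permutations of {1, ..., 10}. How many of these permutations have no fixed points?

1334961

The number of derangements of 10 is !10 = Σ_{k=0}^{10} (-1)^k·10!/k!
= 10! - 10!/1! + 10!/2! - 10!/3! + 10!/4! - 10!/5! + 10!/6! - 10!/7! + 10!/8! - 10!/9! + 10!/10!
= 3628800 - 3628800 + 1814400 - 604800 + 151200 - 30240 + 5040 - 720 + 90 - 10 + 1
= 1334961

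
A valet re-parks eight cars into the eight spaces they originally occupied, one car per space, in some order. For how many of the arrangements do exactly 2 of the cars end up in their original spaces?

7420

Choose which 2 of the 8 are fixed: C(8,2) = 28.
The remaining 6 must be deranged: !6 = 265.
Total: 28 × 265 = 7420.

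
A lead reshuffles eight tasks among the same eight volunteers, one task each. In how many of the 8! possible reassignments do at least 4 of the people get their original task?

771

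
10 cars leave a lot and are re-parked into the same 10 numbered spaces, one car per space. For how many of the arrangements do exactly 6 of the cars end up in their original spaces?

1890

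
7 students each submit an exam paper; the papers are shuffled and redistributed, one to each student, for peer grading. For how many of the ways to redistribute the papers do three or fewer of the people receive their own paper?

Sum C(7,i)·!(7-i) for i = 0..3:
  i=0: C(7,0)·!7 = 1·1854 = 1854
  i=1: C(7,1)·!6 = 7·265 = 1855
  i=2: C(7,2)·!5 = 21·44 = 924
  i=3: C(7,3)·!4 = 35·9 = 315
Total = 4948.

4948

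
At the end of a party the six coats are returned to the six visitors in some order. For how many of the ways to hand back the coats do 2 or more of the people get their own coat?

191

Sum C(6,i)·!(6-i) for i = 2..6:
  i=2: C(6,2)·!4 = 15·9 = 135
  i=3: C(6,3)·!3 = 20·2 = 40
  i=4: C(6,4)·!2 = 15·1 = 15
  i=5: C(6,5)·!1 = 6·0 = 0
  i=6: C(6,6)·!0 = 1·1 = 1
Total = 191.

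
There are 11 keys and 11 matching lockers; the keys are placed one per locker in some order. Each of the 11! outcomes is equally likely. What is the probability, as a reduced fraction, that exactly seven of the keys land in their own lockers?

Favorable outcomes: C(11,7)·!4 = 330·9 = 2970.
Total outcomes: 11! = 39916800.
Probability = 2970/39916800 = 1/13440.

1/13440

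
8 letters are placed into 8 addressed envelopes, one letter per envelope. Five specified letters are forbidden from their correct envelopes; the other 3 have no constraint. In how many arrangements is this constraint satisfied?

Let A_j be the event that the j-th constrained one is fixed. By inclusion-exclusion over the 5 events:
Σ_{j=0}^{5} (-1)^j C(5,j)(8-j)!
= C(5,0)·8! - C(5,1)·7! + C(5,2)·6! - C(5,3)·5! + C(5,4)·4! - C(5,5)·3!
= 40320 - 25200 + 7200 - 1200 + 120 - 6
= 21234

21234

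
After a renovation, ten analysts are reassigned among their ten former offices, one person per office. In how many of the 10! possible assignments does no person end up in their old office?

The number of derangements of 10 is !10 = Σ_{k=0}^{10} (-1)^k·10!/k!
= 10! - 10!/1! + 10!/2! - 10!/3! + 10!/4! - 10!/5! + 10!/6! - 10!/7! + 10!/8! - 10!/9! + 10!/10!
= 3628800 - 3628800 + 1814400 - 604800 + 151200 - 30240 + 5040 - 720 + 90 - 10 + 1
= 1334961

1334961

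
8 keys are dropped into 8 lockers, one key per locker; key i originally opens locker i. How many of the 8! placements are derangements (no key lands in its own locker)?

By inclusion-exclusion, !8 = Σ (-1)^k · 8!/k! for k=0..8
= 8! - 8!/1! + 8!/2! - 8!/3! + 8!/4! - 8!/5! + 8!/6! - 8!/7! + 8!/8!
= 40320 - 40320 + 20160 - 6720 + 1680 - 336 + 56 - 8 + 1
= 14833

14833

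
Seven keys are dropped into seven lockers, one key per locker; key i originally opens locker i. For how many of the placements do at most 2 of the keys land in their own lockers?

Sum C(7,i)·!(7-i) for i = 0..2:
  i=0: C(7,0)·!7 = 1·1854 = 1854
  i=1: C(7,1)·!6 = 7·265 = 1855
  i=2: C(7,2)·!5 = 21·44 = 924
Total = 4633.

4633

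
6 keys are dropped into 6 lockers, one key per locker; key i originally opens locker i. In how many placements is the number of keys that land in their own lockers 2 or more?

# with exactly i fixed is C(6,i)·!(6-i); sum over i=2..6:
  i=2: C(6,2)·!4 = 15·9 = 135
  i=3: C(6,3)·!3 = 20·2 = 40
  i=4: C(6,4)·!2 = 15·1 = 15
  i=5: C(6,5)·!1 = 6·0 = 0
  i=6: C(6,6)·!0 = 1·1 = 1
Total = 191.

191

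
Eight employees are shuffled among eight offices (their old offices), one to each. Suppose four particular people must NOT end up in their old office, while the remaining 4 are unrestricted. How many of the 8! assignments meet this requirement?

Inclusion-exclusion on the 4 forbidden self-matches:
Σ_{j=0}^{4} (-1)^j C(4,j)(8-j)!
= C(4,0)·8! - C(4,1)·7! + C(4,2)·6! - C(4,3)·5! + C(4,4)·4!
= 40320 - 20160 + 4320 - 480 + 24
= 24024

24024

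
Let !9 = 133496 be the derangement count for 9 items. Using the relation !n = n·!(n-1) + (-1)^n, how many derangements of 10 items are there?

1334961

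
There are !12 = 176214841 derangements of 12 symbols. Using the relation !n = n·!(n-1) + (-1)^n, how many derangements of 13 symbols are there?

!13 = 13·176214841 - 1 = 2290792932.

2290792932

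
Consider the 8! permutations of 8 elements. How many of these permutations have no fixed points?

14833

Use !n = (n-1)(!(n-1) + !(n-2)).
!8 = 7·(1854 + 265) = 7·2119 = 14833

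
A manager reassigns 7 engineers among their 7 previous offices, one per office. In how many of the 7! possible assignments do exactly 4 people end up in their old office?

70

Choose which 4 of the 7 are fixed: C(7,4) = 35.
The other 3 form a derangement: !3 = 2.
Total: 35 × 2 = 70.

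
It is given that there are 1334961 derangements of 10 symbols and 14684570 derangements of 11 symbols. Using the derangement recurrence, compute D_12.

176214841

D_12 = (12-1)·(D_11 + D_10) = 11·(14684570 + 1334961) = 11·16019531 = 176214841.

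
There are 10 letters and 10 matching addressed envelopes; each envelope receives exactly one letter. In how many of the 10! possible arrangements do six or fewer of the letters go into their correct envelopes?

3628514

Sum C(10,i)·!(10-i) for i = 0..6:
  i=0: C(10,0)·!10 = 1·1334961 = 1334961
  i=1: C(10,1)·!9 = 10·133496 = 1334960
  i=2: C(10,2)·!8 = 45·14833 = 667485
  i=3: C(10,3)·!7 = 120·1854 = 222480
  i=4: C(10,4)·!6 = 210·265 = 55650
  i=5: C(10,5)·!5 = 252·44 = 11088
  i=6: C(10,6)·!4 = 210·9 = 1890
Total = 3628514.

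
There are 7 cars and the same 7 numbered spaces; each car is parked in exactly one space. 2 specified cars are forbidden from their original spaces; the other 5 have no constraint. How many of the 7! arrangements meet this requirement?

3720

Let A_j be the event that the j-th constrained one is fixed. By inclusion-exclusion over the 2 events:
Σ_{j=0}^{2} (-1)^j C(2,j)(7-j)!
= C(2,0)·7! - C(2,1)·6! + C(2,2)·5!
= 5040 - 1440 + 120
= 3720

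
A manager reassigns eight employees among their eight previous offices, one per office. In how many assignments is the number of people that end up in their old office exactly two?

7420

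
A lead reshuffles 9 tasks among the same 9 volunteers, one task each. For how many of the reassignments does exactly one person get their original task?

133497

Choose which one of the 9 is fixed: C(9,1) = 9.
The other 8 form a derangement: !8 = 14833.
Total: 9 × 14833 = 133497.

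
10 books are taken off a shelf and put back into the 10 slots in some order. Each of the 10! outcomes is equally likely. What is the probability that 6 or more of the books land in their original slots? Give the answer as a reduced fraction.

17/28350

Favorable outcomes: Σ_{i≥6} C(10,i)·!(10-i) = 210·9 + 120·2 + 45·1 + 10·0 + 1·1 = 2176.
Total outcomes: 10! = 3628800.
Probability = 2176/3628800 = 17/28350.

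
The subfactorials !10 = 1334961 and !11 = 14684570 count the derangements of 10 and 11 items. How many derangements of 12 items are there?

!12 = (12-1)·(!11 + !10) = 11·(14684570 + 1334961) = 11·16019531 = 176214841.

176214841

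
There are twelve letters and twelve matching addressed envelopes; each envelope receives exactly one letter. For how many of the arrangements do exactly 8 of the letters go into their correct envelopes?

Pick the 8 fixed positions: C(12,8) = 495 ways.
The other 4 form a derangement: !4 = 9.
Total: 495 × 9 = 4455.

4455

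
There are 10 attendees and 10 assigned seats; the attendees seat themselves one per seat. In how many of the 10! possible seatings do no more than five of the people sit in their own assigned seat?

3626624

Sum C(10,i)·!(10-i) for i = 0..5:
  i=0: C(10,0)·!10 = 1·1334961 = 1334961
  i=1: C(10,1)·!9 = 10·133496 = 1334960
  i=2: C(10,2)·!8 = 45·14833 = 667485
  i=3: C(10,3)·!7 = 120·1854 = 222480
  i=4: C(10,4)·!6 = 210·265 = 55650
  i=5: C(10,5)·!5 = 252·44 = 11088
Total = 3626624.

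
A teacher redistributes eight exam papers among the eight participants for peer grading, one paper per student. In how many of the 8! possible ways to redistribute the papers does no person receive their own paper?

14833

!8 = 8! · Σ_{k=0}^{8} (-1)^k/k!
= 8! - 8!/1! + 8!/2! - 8!/3! + 8!/4! - 8!/5! + 8!/6! - 8!/7! + 8!/8!
= 40320 - 40320 + 20160 - 6720 + 1680 - 336 + 56 - 8 + 1
= 14833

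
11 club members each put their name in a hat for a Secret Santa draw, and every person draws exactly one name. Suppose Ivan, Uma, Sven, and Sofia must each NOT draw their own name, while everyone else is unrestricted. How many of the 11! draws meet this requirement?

27422640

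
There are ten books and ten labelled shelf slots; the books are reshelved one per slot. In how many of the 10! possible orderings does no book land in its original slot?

1334961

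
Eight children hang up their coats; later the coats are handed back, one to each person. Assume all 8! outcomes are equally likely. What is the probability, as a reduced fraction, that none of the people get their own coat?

Favorable outcomes: !8 = 14833.
Total outcomes: 8! = 40320.
Probability = 14833/40320 = 2119/5760.

2119/5760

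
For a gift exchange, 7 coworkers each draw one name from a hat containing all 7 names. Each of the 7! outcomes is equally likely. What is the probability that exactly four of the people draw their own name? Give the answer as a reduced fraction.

Favorable outcomes: C(7,4)·!3 = 35·2 = 70.
Total outcomes: 7! = 5040.
Probability = 70/5040 = 1/72.

1/72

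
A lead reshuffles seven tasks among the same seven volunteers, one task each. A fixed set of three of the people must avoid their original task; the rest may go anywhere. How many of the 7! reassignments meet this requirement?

3216

Inclusion-exclusion on the 3 forbidden self-matches:
Σ_{j=0}^{3} (-1)^j C(3,j)(7-j)!
= C(3,0)·7! - C(3,1)·6! + C(3,2)·5! - C(3,3)·4!
= 5040 - 2160 + 360 - 24
= 3216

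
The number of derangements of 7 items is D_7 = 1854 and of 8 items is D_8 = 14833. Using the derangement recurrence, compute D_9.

133496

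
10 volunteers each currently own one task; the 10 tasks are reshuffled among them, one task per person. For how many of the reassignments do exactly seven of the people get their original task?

Choose which 7 of the 10 are fixed: C(10,7) = 120.
The other 3 form a derangement: !3 = 2.
Total: 120 × 2 = 240.

240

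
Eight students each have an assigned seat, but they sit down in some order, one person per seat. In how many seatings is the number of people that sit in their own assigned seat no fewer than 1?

# with exactly i fixed is C(8,i)·!(8-i); sum over i=1..8:
  i=1: C(8,1)·!7 = 8·1854 = 14832
  i=2: C(8,2)·!6 = 28·265 = 7420
  i=3: C(8,3)·!5 = 56·44 = 2464
  i=4: C(8,4)·!4 = 70·9 = 630
  i=5: C(8,5)·!3 = 56·2 = 112
  i=6: C(8,6)·!2 = 28·1 = 28
  i=7: C(8,7)·!1 = 8·0 = 0
  i=8: C(8,8)·!0 = 1·1 = 1
Total = 25487.

25487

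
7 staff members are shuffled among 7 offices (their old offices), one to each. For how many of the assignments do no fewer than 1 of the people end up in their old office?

# with exactly i fixed is C(7,i)·!(7-i); sum over i=1..7:
  i=1: C(7,1)·!6 = 7·265 = 1855
  i=2: C(7,2)·!5 = 21·44 = 924
  i=3: C(7,3)·!4 = 35·9 = 315
  i=4: C(7,4)·!3 = 35·2 = 70
  i=5: C(7,5)·!2 = 21·1 = 21
  i=6: C(7,6)·!1 = 7·0 = 0
  i=7: C(7,7)·!0 = 1·1 = 1
Total = 3186.

3186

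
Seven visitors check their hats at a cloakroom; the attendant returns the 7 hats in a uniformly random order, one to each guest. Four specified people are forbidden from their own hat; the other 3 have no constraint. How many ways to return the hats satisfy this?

Inclusion-exclusion on the 4 forbidden self-matches:
Σ_{j=0}^{4} (-1)^j C(4,j)(7-j)!
= C(4,0)·7! - C(4,1)·6! + C(4,2)·5! - C(4,3)·4! + C(4,4)·3!
= 5040 - 2880 + 720 - 96 + 6
= 2790

2790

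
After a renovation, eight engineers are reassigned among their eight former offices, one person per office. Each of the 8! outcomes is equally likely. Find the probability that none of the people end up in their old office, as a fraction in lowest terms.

2119/5760

Favorable outcomes: !8 = 14833.
Total outcomes: 8! = 40320.
Probability = 14833/40320 = 2119/5760.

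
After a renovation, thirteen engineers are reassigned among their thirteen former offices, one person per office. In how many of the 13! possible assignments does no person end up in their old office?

Recurrence: !13 = 12·(!12 + !11).
!13 = 12·(176214841 + 14684570) = 12·190899411 = 2290792932

2290792932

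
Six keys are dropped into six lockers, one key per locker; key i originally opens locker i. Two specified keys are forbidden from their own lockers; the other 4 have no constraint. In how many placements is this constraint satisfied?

504

Let A_j be the event that the j-th constrained one is fixed. By inclusion-exclusion over the 2 events:
Σ_{j=0}^{2} (-1)^j C(2,j)(6-j)!
= C(2,0)·6! - C(2,1)·5! + C(2,2)·4!
= 720 - 240 + 24
= 504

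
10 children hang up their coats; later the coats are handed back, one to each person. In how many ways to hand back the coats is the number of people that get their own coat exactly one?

Choose which one of the 10 is fixed: C(10,1) = 10.
The remaining 9 must be deranged: !9 = 133496.
Total: 10 × 133496 = 1334960.

1334960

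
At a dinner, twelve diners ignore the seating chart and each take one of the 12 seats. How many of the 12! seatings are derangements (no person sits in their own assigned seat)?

176214841

!12 is the nearest integer to 12!/e.
12! = 479001600, and 479001600/e ≈ 176214840.93, so !12 = 176214841.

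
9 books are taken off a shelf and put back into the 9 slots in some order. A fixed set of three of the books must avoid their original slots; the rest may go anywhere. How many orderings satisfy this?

256320

Inclusion-exclusion on the 3 forbidden self-matches:
Σ_{j=0}^{3} (-1)^j C(3,j)(9-j)!
= C(3,0)·9! - C(3,1)·8! + C(3,2)·7! - C(3,3)·6!
= 362880 - 120960 + 15120 - 720
= 256320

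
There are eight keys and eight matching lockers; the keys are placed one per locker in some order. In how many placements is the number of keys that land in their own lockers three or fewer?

Sum C(8,i)·!(8-i) for i = 0..3:
  i=0: C(8,0)·!8 = 1·14833 = 14833
  i=1: C(8,1)·!7 = 8·1854 = 14832
  i=2: C(8,2)·!6 = 28·265 = 7420
  i=3: C(8,3)·!5 = 56·44 = 2464
Total = 39549.

39549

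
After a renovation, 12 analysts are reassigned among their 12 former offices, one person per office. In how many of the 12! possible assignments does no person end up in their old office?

By inclusion-exclusion, !12 = Σ (-1)^k · 12!/k! for k=0..12
= 12! - 12!/1! + 12!/2! - 12!/3! + 12!/4! - 12!/5! + 12!/6! - 12!/7! + 12!/8! - 12!/9! + 12!/10! - 12!/11! + 12!/12!
= 479001600 - 479001600 + 239500800 - 79833600 + 19958400 - 3991680 + 665280 - 95040 + 11880 - 1320 + 132 - 12 + 1
= 176214841

176214841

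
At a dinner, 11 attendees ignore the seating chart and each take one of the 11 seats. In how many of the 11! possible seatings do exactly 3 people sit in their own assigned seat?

2447445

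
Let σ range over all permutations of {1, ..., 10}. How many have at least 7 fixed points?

Sum C(10,i)·!(10-i) for i = 7..10:
  i=7: C(10,7)·!3 = 120·2 = 240
  i=8: C(10,8)·!2 = 45·1 = 45
  i=9: C(10,9)·!1 = 10·0 = 0
  i=10: C(10,10)·!0 = 1·1 = 1
Total = 286.

286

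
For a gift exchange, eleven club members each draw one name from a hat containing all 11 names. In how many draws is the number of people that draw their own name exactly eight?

330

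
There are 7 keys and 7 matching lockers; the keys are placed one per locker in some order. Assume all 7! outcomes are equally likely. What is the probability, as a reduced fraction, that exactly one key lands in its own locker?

53/144

Favorable outcomes: C(7,1)·!6 = 7·265 = 1855.
Total outcomes: 7! = 5040.
Probability = 1855/5040 = 53/144.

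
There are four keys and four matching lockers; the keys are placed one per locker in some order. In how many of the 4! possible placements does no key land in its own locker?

The subfactorial !4 = [4!/e] (nearest integer).
4! = 24, and 24/e ≈ 8.83, so !4 = 9.

9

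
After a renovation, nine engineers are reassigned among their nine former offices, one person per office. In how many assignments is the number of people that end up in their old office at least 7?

Sum C(9,i)·!(9-i) for i = 7..9:
  i=7: C(9,7)·!2 = 36·1 = 36
  i=8: C(9,8)·!1 = 9·0 = 0
  i=9: C(9,9)·!0 = 1·1 = 1
Total = 37.

37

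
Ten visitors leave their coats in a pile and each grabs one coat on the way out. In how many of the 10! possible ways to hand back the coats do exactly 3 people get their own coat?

Pick the 3 fixed positions: C(10,3) = 120 ways.
The remaining 7 must be deranged: !7 = 1854.
Total: 120 × 1854 = 222480.

222480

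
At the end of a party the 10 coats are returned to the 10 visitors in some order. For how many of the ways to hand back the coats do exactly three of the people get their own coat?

Choose which 3 of the 10 are fixed: C(10,3) = 120.
The other 7 form a derangement: !7 = 1854.
Total: 120 × 1854 = 222480.

222480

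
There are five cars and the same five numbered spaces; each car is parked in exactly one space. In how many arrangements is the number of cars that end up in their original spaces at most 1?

89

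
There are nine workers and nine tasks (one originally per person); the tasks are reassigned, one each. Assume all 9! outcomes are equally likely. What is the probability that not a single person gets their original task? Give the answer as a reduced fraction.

16687/45360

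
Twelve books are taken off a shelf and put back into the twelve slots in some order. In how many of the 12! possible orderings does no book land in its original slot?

!12 is the nearest integer to 12!/e.
12! = 479001600, and 479001600/e ≈ 176214840.93, so !12 = 176214841.

176214841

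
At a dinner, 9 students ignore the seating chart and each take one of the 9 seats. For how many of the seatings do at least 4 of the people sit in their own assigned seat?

# with exactly i fixed is C(9,i)·!(9-i); sum over i=4..9:
  i=4: C(9,4)·!5 = 126·44 = 5544
  i=5: C(9,5)·!4 = 126·9 = 1134
  i=6: C(9,6)·!3 = 84·2 = 168
  i=7: C(9,7)·!2 = 36·1 = 36
  i=8: C(9,8)·!1 = 9·0 = 0
  i=9: C(9,9)·!0 = 1·1 = 1
Total = 6883.

6883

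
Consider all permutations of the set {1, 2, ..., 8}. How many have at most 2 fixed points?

# with exactly i fixed is C(8,i)·!(8-i); sum over i=0..2:
  i=0: C(8,0)·!8 = 1·14833 = 14833
  i=1: C(8,1)·!7 = 8·1854 = 14832
  i=2: C(8,2)·!6 = 28·265 = 7420
Total = 37085.

37085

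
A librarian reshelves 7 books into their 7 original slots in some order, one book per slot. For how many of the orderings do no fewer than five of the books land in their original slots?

Sum C(7,i)·!(7-i) for i = 5..7:
  i=5: C(7,5)·!2 = 21·1 = 21
  i=6: C(7,6)·!1 = 7·0 = 0
  i=7: C(7,7)·!0 = 1·1 = 1
Total = 22.

22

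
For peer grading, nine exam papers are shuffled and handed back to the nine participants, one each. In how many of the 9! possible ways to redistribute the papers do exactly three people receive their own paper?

Pick the 3 fixed positions: C(9,3) = 84 ways.
The remaining 6 must be deranged: !6 = 265.
Total: 84 × 265 = 22260.

22260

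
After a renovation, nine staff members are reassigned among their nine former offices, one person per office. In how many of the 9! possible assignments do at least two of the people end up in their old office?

Sum C(9,i)·!(9-i) for i = 2..9:
  i=2: C(9,2)·!7 = 36·1854 = 66744
  i=3: C(9,3)·!6 = 84·265 = 22260
  i=4: C(9,4)·!5 = 126·44 = 5544
  i=5: C(9,5)·!4 = 126·9 = 1134
  i=6: C(9,6)·!3 = 84·2 = 168
  i=7: C(9,7)·!2 = 36·1 = 36
  i=8: C(9,8)·!1 = 9·0 = 0
  i=9: C(9,9)·!0 = 1·1 = 1
Total = 95887.

95887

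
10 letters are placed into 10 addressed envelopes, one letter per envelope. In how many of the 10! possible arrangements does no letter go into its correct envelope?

1334961

Use !n = n·!(n-1) + (-1)^n.
!10 = 10·133496 + 1 = 1334961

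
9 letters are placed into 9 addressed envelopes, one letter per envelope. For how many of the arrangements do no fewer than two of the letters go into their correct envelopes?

95887

Sum C(9,i)·!(9-i) for i = 2..9:
  i=2: C(9,2)·!7 = 36·1854 = 66744
  i=3: C(9,3)·!6 = 84·265 = 22260
  i=4: C(9,4)·!5 = 126·44 = 5544
  i=5: C(9,5)·!4 = 126·9 = 1134
  i=6: C(9,6)·!3 = 84·2 = 168
  i=7: C(9,7)·!2 = 36·1 = 36
  i=8: C(9,8)·!1 = 9·0 = 0
  i=9: C(9,9)·!0 = 1·1 = 1
Total = 95887.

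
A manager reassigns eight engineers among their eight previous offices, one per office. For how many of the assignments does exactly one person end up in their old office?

Choose which one of the 8 is fixed: C(8,1) = 8.
The other 7 form a derangement: !7 = 1854.
Total: 8 × 1854 = 14832.

14832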